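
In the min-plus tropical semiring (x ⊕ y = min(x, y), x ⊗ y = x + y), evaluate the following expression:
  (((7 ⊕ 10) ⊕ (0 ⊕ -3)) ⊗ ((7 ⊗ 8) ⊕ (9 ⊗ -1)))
(((7 ⊕ 10) ⊕ (0 ⊕ -3)) ⊗ ((7 ⊗ 8) ⊕ (9 ⊗ -1))) = 5

Expand innermost to outermost. Recall ⊕ takes the minimum of its arguments and ⊗ takes their sum. Working out the expression (((7 ⊕ 10) ⊕ (0 ⊕ -3)) ⊗ ((7 ⊗ 8) ⊕ (9 ⊗ -1))) gives 5.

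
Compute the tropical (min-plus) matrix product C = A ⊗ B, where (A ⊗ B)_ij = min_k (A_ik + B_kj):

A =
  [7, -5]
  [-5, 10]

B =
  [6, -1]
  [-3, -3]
A ⊗ B =
  [-8, -8]
  [1, -6]

Apply the min-plus product entry-by-entry:
  C[0][0] = min over k of (A[0][0] + B[0][0] = 7 + 6 = 13, A[0][1] + B[1][0] = -5 + -3 = -8) = -8 (attained at k = 1)
  C[0][1] = min over k of (A[0][0] + B[0][1] = 7 + -1 = 6, A[0][1] + B[1][1] = -5 + -3 = -8) = -8 (attained at k = 1)
  C[1][0] = min over k of (A[1][0] + B[0][0] = -5 + 6 = 1, A[1][1] + B[1][0] = 10 + -3 = 7) = 1 (attained at k = 0)
  C[1][1] = min over k of (A[1][0] + B[0][1] = -5 + -1 = -6, A[1][1] + B[1][1] = 10 + -3 = 7) = -6 (attained at k = 0)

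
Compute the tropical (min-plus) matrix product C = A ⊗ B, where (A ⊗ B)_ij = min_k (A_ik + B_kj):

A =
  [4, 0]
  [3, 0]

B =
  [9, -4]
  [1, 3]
A ⊗ B =
  [1, 0]
  [1, -1]

Apply the min-plus product entry-by-entry:
  C[0][0] = min over k of (A[0][0] + B[0][0] = 4 + 9 = 13, A[0][1] + B[1][0] = 0 + 1 = 1) = 1 (attained at k = 1)
  C[0][1] = min over k of (A[0][0] + B[0][1] = 4 + -4 = 0, A[0][1] + B[1][1] = 0 + 3 = 3) = 0 (attained at k = 0)
  C[1][0] = min over k of (A[1][0] + B[0][0] = 3 + 9 = 12, A[1][1] + B[1][0] = 0 + 1 = 1) = 1 (attained at k = 1)
  C[1][1] = min over k of (A[1][0] + B[0][1] = 3 + -4 = -1, A[1][1] + B[1][1] = 0 + 3 = 3) = -1 (attained at k = 0)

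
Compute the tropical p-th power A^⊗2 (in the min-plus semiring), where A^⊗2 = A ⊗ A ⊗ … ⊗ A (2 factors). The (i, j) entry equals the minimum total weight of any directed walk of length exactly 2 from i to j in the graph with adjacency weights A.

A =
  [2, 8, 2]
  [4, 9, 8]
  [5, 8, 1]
A^⊗2 =
  [4, 10, 3]
  [6, 12, 6]
  [6, 9, 2]

Each entry (A^⊗2)_ij equals the minimum over all length-2 walks i = v_0 → v_1 → … → v_2 = j of Σ_t A[v_t][v_{t+1}]. For example, for (i, j) = (0, 2) we minimise over 3 possible intermediate vertex sequences; the minimum is 3, attained along the walk 0 → 2 → 2.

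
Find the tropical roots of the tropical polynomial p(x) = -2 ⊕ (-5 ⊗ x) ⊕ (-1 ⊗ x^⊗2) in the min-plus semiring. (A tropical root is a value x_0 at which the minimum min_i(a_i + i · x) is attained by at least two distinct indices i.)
Roots: {-4, 3}

Each tropical root is a break point of the lower envelope of the lines y = a_i + i · x (there are 3 lines, with slopes 0, 1, ..., 2). Only the lines that attain the minimum somewhere contribute to roots; other lines are dominated. Here the surviving (envelope) indices are i = 2, i = 1, i = 0.
Intersections between consecutive envelope lines give the roots: for adjacent envelope indices i < j the intersection is x = (a_i − a_j) / (j − i). Reading off the sorted break points: {-4, 3}.
Verification: at each break x_0, at least two indices attain the minimum of min_i(a_i + i · x_0).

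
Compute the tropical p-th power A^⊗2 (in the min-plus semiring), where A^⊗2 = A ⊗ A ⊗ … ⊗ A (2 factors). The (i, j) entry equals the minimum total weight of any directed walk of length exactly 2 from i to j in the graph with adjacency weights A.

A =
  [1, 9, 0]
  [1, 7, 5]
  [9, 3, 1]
A^⊗2 =
  [2, 3, 1]
  [2, 8, 1]
  [4, 4, 2]

Each entry (A^⊗2)_ij equals the minimum over all length-2 walks i = v_0 → v_1 → … → v_2 = j of Σ_t A[v_t][v_{t+1}]. For example, for (i, j) = (0, 2) we minimise over 3 possible intermediate vertex sequences; the minimum is 1, attained along the walk 0 → 0 → 2.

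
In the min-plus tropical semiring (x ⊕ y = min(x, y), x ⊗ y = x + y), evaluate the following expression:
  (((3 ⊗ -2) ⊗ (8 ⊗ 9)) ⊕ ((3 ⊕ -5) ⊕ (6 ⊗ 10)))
(((3 ⊗ -2) ⊗ (8 ⊗ 9)) ⊕ ((3 ⊕ -5) ⊕ (6 ⊗ 10))) = -5

Expand innermost to outermost. Recall ⊕ takes the minimum of its arguments and ⊗ takes their sum. Working out the expression (((3 ⊗ -2) ⊗ (8 ⊗ 9)) ⊕ ((3 ⊕ -5) ⊕ (6 ⊗ 10))) gives -5.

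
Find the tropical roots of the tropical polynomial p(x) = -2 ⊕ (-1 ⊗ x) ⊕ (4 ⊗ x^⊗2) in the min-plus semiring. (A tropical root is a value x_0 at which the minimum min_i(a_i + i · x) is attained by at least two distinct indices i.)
Roots: {-5, -1}

Each tropical root is a break point of the lower envelope of the lines y = a_i + i · x (there are 3 lines, with slopes 0, 1, ..., 2). Only the lines that attain the minimum somewhere contribute to roots; other lines are dominated. Here the surviving (envelope) indices are i = 2, i = 1, i = 0.
Intersections between consecutive envelope lines give the roots: for adjacent envelope indices i < j the intersection is x = (a_i − a_j) / (j − i). Reading off the sorted break points: {-5, -1}.
Verification: at each break x_0, at least two indices attain the minimum of min_i(a_i + i · x_0).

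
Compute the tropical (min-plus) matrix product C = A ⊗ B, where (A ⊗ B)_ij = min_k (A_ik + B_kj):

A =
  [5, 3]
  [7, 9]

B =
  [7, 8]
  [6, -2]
A ⊗ B =
  [9, 1]
  [14, 7]

Apply the min-plus product entry-by-entry:
  C[0][0] = min over k of (A[0][0] + B[0][0] = 5 + 7 = 12, A[0][1] + B[1][0] = 3 + 6 = 9) = 9 (attained at k = 1)
  C[0][1] = min over k of (A[0][0] + B[0][1] = 5 + 8 = 13, A[0][1] + B[1][1] = 3 + -2 = 1) = 1 (attained at k = 1)
  C[1][0] = min over k of (A[1][0] + B[0][0] = 7 + 7 = 14, A[1][1] + B[1][0] = 9 + 6 = 15) = 14 (attained at k = 0)
  C[1][1] = min over k of (A[1][0] + B[0][1] = 7 + 8 = 15, A[1][1] + B[1][1] = 9 + -2 = 7) = 7 (attained at k = 1)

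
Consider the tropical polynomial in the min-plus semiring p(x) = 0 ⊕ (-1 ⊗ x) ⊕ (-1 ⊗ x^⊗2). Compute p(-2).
p(-2) = -5

A tropical monomial a ⊗ x^⊗i evaluates to a + i · x. Evaluating each term at x = -2:
  Term 0 contributes 0 + 0 · -2 = 0
  Term 1 contributes -1 + 1 · -2 = -3
  Term 2 contributes -1 + 2 · -2 = -5
p(-2) = ⊕ of these = min[0, -3, -5] = -5.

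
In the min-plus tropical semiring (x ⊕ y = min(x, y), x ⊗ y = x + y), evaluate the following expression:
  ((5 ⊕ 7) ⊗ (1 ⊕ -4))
((5 ⊕ 7) ⊗ (1 ⊕ -4)) = 1

Expand innermost to outermost. Recall ⊕ takes the minimum of its arguments and ⊗ takes their sum. Working out the expression ((5 ⊕ 7) ⊗ (1 ⊕ -4)) gives 1.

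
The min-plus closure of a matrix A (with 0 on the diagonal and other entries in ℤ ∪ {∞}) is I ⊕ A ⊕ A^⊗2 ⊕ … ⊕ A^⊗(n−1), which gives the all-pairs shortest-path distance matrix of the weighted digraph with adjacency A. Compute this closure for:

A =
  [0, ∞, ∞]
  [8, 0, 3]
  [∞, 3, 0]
Closure =
  [0, ∞, ∞]
  [8, 0, 3]
  [11, 3, 0]

This is the Floyd-Warshall all-pairs shortest-path computation. For each intermediate vertex k = 0, 1, …, 2, update dist[i][j] ← min(dist[i][j], dist[i][k] + dist[k][j]). The final matrix gives, for each (i, j), the minimum total weight of any directed path from i to j (possibly empty when i = j).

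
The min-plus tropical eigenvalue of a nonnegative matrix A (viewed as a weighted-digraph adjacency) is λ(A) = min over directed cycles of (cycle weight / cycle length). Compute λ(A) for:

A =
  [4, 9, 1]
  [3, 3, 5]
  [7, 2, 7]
λ(A) = 2

Enumerate directed cycles and compute their means (weight / length). Sample:
  cycle 0 → 0: weight = 4, length = 1, mean = 4/1 ≈ 4.000
  cycle 1 → 1: weight = 3, length = 1, mean = 3/1 ≈ 3.000
  cycle 2 → 2: weight = 7, length = 1, mean = 7/1 ≈ 7.000
  cycle 0 → 1 → 0: weight = 12, length = 2, mean = 12/2 ≈ 6.000
  cycle 0 → 2 → 0: weight = 8, length = 2, mean = 8/2 ≈ 4.000
  cycle 1 → 0 → 1: weight = 12, length = 2, mean = 12/2 ≈ 6.000
Minimum mean = 2.000, attained e.g. along the cycle 0 → 2 → 1 → 0 with weight 6 and length 3. So λ(A) = 6/3 = 2.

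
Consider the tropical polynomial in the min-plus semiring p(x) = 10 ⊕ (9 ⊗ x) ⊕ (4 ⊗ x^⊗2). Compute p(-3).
p(-3) = -2

A tropical monomial a ⊗ x^⊗i evaluates to a + i · x. Evaluating each term at x = -3:
  Term 0 contributes 10 + 0 · -3 = 10
  Term 1 contributes 9 + 1 · -3 = 6
  Term 2 contributes 4 + 2 · -3 = -2
p(-3) = ⊕ of these = min[10, 6, -2] = -2.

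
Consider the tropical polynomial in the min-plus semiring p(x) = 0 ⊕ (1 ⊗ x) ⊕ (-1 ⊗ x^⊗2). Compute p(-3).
p(-3) = -7

A tropical monomial a ⊗ x^⊗i evaluates to a + i · x. Evaluating each term at x = -3:
  Term 0 contributes 0 + 0 · -3 = 0
  Term 1 contributes 1 + 1 · -3 = -2
  Term 2 contributes -1 + 2 · -3 = -7
p(-3) = ⊕ of these = min[0, -2, -7] = -7.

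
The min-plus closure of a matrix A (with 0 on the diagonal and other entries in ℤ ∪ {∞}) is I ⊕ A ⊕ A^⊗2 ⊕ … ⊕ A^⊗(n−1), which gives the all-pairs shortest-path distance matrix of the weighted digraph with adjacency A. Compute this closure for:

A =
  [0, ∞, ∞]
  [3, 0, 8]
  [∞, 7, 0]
Closure =
  [0, ∞, ∞]
  [3, 0, 8]
  [10, 7, 0]

This is the Floyd-Warshall all-pairs shortest-path computation. For each intermediate vertex k = 0, 1, …, 2, update dist[i][j] ← min(dist[i][j], dist[i][k] + dist[k][j]). The final matrix gives, for each (i, j), the minimum total weight of any directed path from i to j (possibly empty when i = j).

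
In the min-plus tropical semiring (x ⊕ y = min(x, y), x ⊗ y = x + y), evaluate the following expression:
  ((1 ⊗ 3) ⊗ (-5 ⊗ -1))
((1 ⊗ 3) ⊗ (-5 ⊗ -1)) = -2

Expand innermost to outermost. Recall ⊕ takes the minimum of its arguments and ⊗ takes their sum. Working out the expression ((1 ⊗ 3) ⊗ (-5 ⊗ -1)) gives -2.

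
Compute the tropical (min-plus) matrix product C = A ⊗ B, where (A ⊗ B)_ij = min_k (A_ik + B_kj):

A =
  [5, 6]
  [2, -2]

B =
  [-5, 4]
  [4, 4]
A ⊗ B =
  [0, 9]
  [-3, 2]

Apply the min-plus product entry-by-entry:
  C[0][0] = min over k of (A[0][0] + B[0][0] = 5 + -5 = 0, A[0][1] + B[1][0] = 6 + 4 = 10) = 0 (attained at k = 0)
  C[0][1] = min over k of (A[0][0] + B[0][1] = 5 + 4 = 9, A[0][1] + B[1][1] = 6 + 4 = 10) = 9 (attained at k = 0)
  C[1][0] = min over k of (A[1][0] + B[0][0] = 2 + -5 = -3, A[1][1] + B[1][0] = -2 + 4 = 2) = -3 (attained at k = 0)
  C[1][1] = min over k of (A[1][0] + B[0][1] = 2 + 4 = 6, A[1][1] + B[1][1] = -2 + 4 = 2) = 2 (attained at k = 1)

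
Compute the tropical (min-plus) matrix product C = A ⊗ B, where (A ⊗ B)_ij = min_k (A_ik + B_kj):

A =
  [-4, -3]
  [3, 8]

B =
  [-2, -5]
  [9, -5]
A ⊗ B =
  [-6, -9]
  [1, -2]

Apply the min-plus product entry-by-entry:
  C[0][0] = min over k of (A[0][0] + B[0][0] = -4 + -2 = -6, A[0][1] + B[1][0] = -3 + 9 = 6) = -6 (attained at k = 0)
  C[0][1] = min over k of (A[0][0] + B[0][1] = -4 + -5 = -9, A[0][1] + B[1][1] = -3 + -5 = -8) = -9 (attained at k = 0)
  C[1][0] = min over k of (A[1][0] + B[0][0] = 3 + -2 = 1, A[1][1] + B[1][0] = 8 + 9 = 17) = 1 (attained at k = 0)
  C[1][1] = min over k of (A[1][0] + B[0][1] = 3 + -5 = -2, A[1][1] + B[1][1] = 8 + -5 = 3) = -2 (attained at k = 0)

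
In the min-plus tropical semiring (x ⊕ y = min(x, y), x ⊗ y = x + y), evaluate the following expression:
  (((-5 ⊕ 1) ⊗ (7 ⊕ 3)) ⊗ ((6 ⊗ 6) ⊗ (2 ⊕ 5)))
(((-5 ⊕ 1) ⊗ (7 ⊕ 3)) ⊗ ((6 ⊗ 6) ⊗ (2 ⊕ 5))) = 12

Expand innermost to outermost. Recall ⊕ takes the minimum of its arguments and ⊗ takes their sum. Working out the expression (((-5 ⊕ 1) ⊗ (7 ⊕ 3)) ⊗ ((6 ⊗ 6) ⊗ (2 ⊕ 5))) gives 12.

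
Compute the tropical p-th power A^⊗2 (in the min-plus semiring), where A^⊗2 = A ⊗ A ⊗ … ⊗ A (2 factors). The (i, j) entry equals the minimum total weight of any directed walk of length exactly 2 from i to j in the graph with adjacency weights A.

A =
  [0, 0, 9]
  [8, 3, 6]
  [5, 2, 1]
A^⊗2 =
  [0, 0, 6]
  [8, 6, 7]
  [5, 3, 2]

Each entry (A^⊗2)_ij equals the minimum over all length-2 walks i = v_0 → v_1 → … → v_2 = j of Σ_t A[v_t][v_{t+1}]. For example, for (i, j) = (0, 2) we minimise over 3 possible intermediate vertex sequences; the minimum is 6, attained along the walk 0 → 1 → 2.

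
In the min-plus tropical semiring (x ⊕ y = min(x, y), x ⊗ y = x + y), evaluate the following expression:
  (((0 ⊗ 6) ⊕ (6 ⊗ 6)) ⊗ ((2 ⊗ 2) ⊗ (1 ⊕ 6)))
(((0 ⊗ 6) ⊕ (6 ⊗ 6)) ⊗ ((2 ⊗ 2) ⊗ (1 ⊕ 6))) = 11

Expand innermost to outermost. Recall ⊕ takes the minimum of its arguments and ⊗ takes their sum. Working out the expression (((0 ⊗ 6) ⊕ (6 ⊗ 6)) ⊗ ((2 ⊗ 2) ⊗ (1 ⊕ 6))) gives 11.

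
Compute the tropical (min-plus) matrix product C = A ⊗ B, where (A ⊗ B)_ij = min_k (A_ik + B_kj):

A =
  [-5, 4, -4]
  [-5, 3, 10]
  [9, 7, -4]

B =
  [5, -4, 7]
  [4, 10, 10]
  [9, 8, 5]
A ⊗ B =
  [0, -9, 1]
  [0, -9, 2]
  [5, 4, 1]

Apply the min-plus product entry-by-entry:
  C[0][0] = min over k of (A[0][0] + B[0][0] = -5 + 5 = 0, A[0][1] + B[1][0] = 4 + 4 = 8, A[0][2] + B[2][0] = -4 + 9 = 5) = 0 (attained at k = 0)
  C[0][1] = min over k of (A[0][0] + B[0][1] = -5 + -4 = -9, A[0][1] + B[1][1] = 4 + 10 = 14, A[0][2] + B[2][1] = -4 + 8 = 4) = -9 (attained at k = 0)
  C[0][2] = min over k of (A[0][0] + B[0][2] = -5 + 7 = 2, A[0][1] + B[1][2] = 4 + 10 = 14, A[0][2] + B[2][2] = -4 + 5 = 1) = 1 (attained at k = 2)
  C[1][0] = min over k of (A[1][0] + B[0][0] = -5 + 5 = 0, A[1][1] + B[1][0] = 3 + 4 = 7, A[1][2] + B[2][0] = 10 + 9 = 19) = 0 (attained at k = 0)
  C[1][1] = min over k of (A[1][0] + B[0][1] = -5 + -4 = -9, A[1][1] + B[1][1] = 3 + 10 = 13, A[1][2] + B[2][1] = 10 + 8 = 18) = -9 (attained at k = 0)
  C[1][2] = min over k of (A[1][0] + B[0][2] = -5 + 7 = 2, A[1][1] + B[1][2] = 3 + 10 = 13, A[1][2] + B[2][2] = 10 + 5 = 15) = 2 (attained at k = 0)
  C[2][0] = min over k of (A[2][0] + B[0][0] = 9 + 5 = 14, A[2][1] + B[1][0] = 7 + 4 = 11, A[2][2] + B[2][0] = -4 + 9 = 5) = 5 (attained at k = 2)
  C[2][1] = min over k of (A[2][0] + B[0][1] = 9 + -4 = 5, A[2][1] + B[1][1] = 7 + 10 = 17, A[2][2] + B[2][1] = -4 + 8 = 4) = 4 (attained at k = 2)
  C[2][2] = min over k of (A[2][0] + B[0][2] = 9 + 7 = 16, A[2][1] + B[1][2] = 7 + 10 = 17, A[2][2] + B[2][2] = -4 + 5 = 1) = 1 (attained at k = 2)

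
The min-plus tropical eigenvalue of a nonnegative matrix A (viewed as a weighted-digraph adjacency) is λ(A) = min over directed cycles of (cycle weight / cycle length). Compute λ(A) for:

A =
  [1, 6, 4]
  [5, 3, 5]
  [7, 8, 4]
λ(A) = 1

Enumerate directed cycles and compute their means (weight / length). Sample:
  cycle 0 → 0: weight = 1, length = 1, mean = 1/1 ≈ 1.000
  cycle 1 → 1: weight = 3, length = 1, mean = 3/1 ≈ 3.000
  cycle 2 → 2: weight = 4, length = 1, mean = 4/1 ≈ 4.000
  cycle 0 → 1 → 0: weight = 11, length = 2, mean = 11/2 ≈ 5.500
  cycle 0 → 2 → 0: weight = 11, length = 2, mean = 11/2 ≈ 5.500
  cycle 1 → 0 → 1: weight = 11, length = 2, mean = 11/2 ≈ 5.500
Minimum mean = 1.000, attained e.g. along the cycle 0 → 0 with weight 1 and length 1. So λ(A) = 1/1 = 1.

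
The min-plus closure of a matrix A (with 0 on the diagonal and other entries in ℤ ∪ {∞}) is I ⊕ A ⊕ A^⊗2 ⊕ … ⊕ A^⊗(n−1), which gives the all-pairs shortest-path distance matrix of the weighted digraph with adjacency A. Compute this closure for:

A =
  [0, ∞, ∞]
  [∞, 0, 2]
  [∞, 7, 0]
Closure =
  [0, ∞, ∞]
  [∞, 0, 2]
  [∞, 7, 0]

This is the Floyd-Warshall all-pairs shortest-path computation. For each intermediate vertex k = 0, 1, …, 2, update dist[i][j] ← min(dist[i][j], dist[i][k] + dist[k][j]). The final matrix gives, for each (i, j), the minimum total weight of any directed path from i to j (possibly empty when i = j).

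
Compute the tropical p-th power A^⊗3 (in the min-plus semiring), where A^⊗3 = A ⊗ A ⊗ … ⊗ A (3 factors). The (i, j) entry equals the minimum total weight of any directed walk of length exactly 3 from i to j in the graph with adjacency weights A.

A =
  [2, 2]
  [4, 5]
A^⊗3 =
  [6, 6]
  [8, 8]

Each entry (A^⊗3)_ij equals the minimum over all length-3 walks i = v_0 → v_1 → … → v_3 = j of Σ_t A[v_t][v_{t+1}]. For example, for (i, j) = (0, 1) we minimise over 4 possible intermediate vertex sequences; the minimum is 6, attained along the walk 0 → 0 → 0 → 1.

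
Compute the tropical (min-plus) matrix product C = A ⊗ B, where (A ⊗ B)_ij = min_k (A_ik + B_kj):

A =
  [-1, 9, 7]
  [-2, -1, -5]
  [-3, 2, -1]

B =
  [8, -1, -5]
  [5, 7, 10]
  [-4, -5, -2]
A ⊗ B =
  [3, -2, -6]
  [-9, -10, -7]
  [-5, -6, -8]

Apply the min-plus product entry-by-entry:
  C[0][0] = min over k of (A[0][0] + B[0][0] = -1 + 8 = 7, A[0][1] + B[1][0] = 9 + 5 = 14, A[0][2] + B[2][0] = 7 + -4 = 3) = 3 (attained at k = 2)
  C[0][1] = min over k of (A[0][0] + B[0][1] = -1 + -1 = -2, A[0][1] + B[1][1] = 9 + 7 = 16, A[0][2] + B[2][1] = 7 + -5 = 2) = -2 (attained at k = 0)
  C[0][2] = min over k of (A[0][0] + B[0][2] = -1 + -5 = -6, A[0][1] + B[1][2] = 9 + 10 = 19, A[0][2] + B[2][2] = 7 + -2 = 5) = -6 (attained at k = 0)
  C[1][0] = min over k of (A[1][0] + B[0][0] = -2 + 8 = 6, A[1][1] + B[1][0] = -1 + 5 = 4, A[1][2] + B[2][0] = -5 + -4 = -9) = -9 (attained at k = 2)
  C[1][1] = min over k of (A[1][0] + B[0][1] = -2 + -1 = -3, A[1][1] + B[1][1] = -1 + 7 = 6, A[1][2] + B[2][1] = -5 + -5 = -10) = -10 (attained at k = 2)
  C[1][2] = min over k of (A[1][0] + B[0][2] = -2 + -5 = -7, A[1][1] + B[1][2] = -1 + 10 = 9, A[1][2] + B[2][2] = -5 + -2 = -7) = -7 (attained at k = 0)
  C[2][0] = min over k of (A[2][0] + B[0][0] = -3 + 8 = 5, A[2][1] + B[1][0] = 2 + 5 = 7, A[2][2] + B[2][0] = -1 + -4 = -5) = -5 (attained at k = 2)
  C[2][1] = min over k of (A[2][0] + B[0][1] = -3 + -1 = -4, A[2][1] + B[1][1] = 2 + 7 = 9, A[2][2] + B[2][1] = -1 + -5 = -6) = -6 (attained at k = 2)
  C[2][2] = min over k of (A[2][0] + B[0][2] = -3 + -5 = -8, A[2][1] + B[1][2] = 2 + 10 = 12, A[2][2] + B[2][2] = -1 + -2 = -3) = -8 (attained at k = 0)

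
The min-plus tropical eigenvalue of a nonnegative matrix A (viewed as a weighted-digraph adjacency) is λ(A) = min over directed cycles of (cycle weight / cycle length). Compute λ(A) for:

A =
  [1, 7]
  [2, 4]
λ(A) = 1

Enumerate directed cycles and compute their means (weight / length). Sample:
  cycle 0 → 0: weight = 1, length = 1, mean = 1/1 ≈ 1.000
  cycle 1 → 1: weight = 4, length = 1, mean = 4/1 ≈ 4.000
  cycle 0 → 1 → 0: weight = 9, length = 2, mean = 9/2 ≈ 4.500
  cycle 1 → 0 → 1: weight = 9, length = 2, mean = 9/2 ≈ 4.500
Minimum mean = 1.000, attained e.g. along the cycle 0 → 0 with weight 1 and length 1. So λ(A) = 1/1 = 1.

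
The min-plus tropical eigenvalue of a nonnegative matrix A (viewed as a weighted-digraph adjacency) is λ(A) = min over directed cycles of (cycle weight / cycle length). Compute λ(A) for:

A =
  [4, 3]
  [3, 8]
λ(A) = 3

Enumerate directed cycles and compute their means (weight / length). Sample:
  cycle 0 → 0: weight = 4, length = 1, mean = 4/1 ≈ 4.000
  cycle 1 → 1: weight = 8, length = 1, mean = 8/1 ≈ 8.000
  cycle 0 → 1 → 0: weight = 6, length = 2, mean = 6/2 ≈ 3.000
  cycle 1 → 0 → 1: weight = 6, length = 2, mean = 6/2 ≈ 3.000
Minimum mean = 3.000, attained e.g. along the cycle 0 → 1 → 0 with weight 6 and length 2. So λ(A) = 6/2 = 3.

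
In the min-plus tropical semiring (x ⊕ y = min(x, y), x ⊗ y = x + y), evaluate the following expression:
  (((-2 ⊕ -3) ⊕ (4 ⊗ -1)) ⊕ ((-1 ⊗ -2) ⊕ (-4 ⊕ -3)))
(((-2 ⊕ -3) ⊕ (4 ⊗ -1)) ⊕ ((-1 ⊗ -2) ⊕ (-4 ⊕ -3))) = -4

Expand innermost to outermost. Recall ⊕ takes the minimum of its arguments and ⊗ takes their sum. Working out the expression (((-2 ⊕ -3) ⊕ (4 ⊗ -1)) ⊕ ((-1 ⊗ -2) ⊕ (-4 ⊕ -3))) gives -4.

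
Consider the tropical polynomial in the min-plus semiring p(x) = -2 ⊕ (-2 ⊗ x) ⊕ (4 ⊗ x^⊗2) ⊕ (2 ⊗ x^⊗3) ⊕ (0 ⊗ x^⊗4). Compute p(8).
p(8) = -2

A tropical monomial a ⊗ x^⊗i evaluates to a + i · x. Evaluating each term at x = 8:
  Term 0 contributes -2 + 0 · 8 = -2
  Term 1 contributes -2 + 1 · 8 = 6
  Term 2 contributes 4 + 2 · 8 = 20
  Term 3 contributes 2 + 3 · 8 = 26
  Term 4 contributes 0 + 4 · 8 = 32
p(8) = ⊕ of these = min[-2, 6, 20, 26, 32] = -2.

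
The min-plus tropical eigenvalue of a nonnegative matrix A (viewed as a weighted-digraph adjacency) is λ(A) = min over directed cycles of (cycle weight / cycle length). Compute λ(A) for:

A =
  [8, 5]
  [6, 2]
λ(A) = 2

Enumerate directed cycles and compute their means (weight / length). Sample:
  cycle 0 → 0: weight = 8, length = 1, mean = 8/1 ≈ 8.000
  cycle 1 → 1: weight = 2, length = 1, mean = 2/1 ≈ 2.000
  cycle 0 → 1 → 0: weight = 11, length = 2, mean = 11/2 ≈ 5.500
  cycle 1 → 0 → 1: weight = 11, length = 2, mean = 11/2 ≈ 5.500
Minimum mean = 2.000, attained e.g. along the cycle 1 → 1 with weight 2 and length 1. So λ(A) = 2/1 = 2.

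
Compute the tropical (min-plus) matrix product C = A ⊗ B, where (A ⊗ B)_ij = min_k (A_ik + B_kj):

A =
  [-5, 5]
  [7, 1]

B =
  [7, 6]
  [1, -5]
A ⊗ B =
  [2, 0]
  [2, -4]

Apply the min-plus product entry-by-entry:
  C[0][0] = min over k of (A[0][0] + B[0][0] = -5 + 7 = 2, A[0][1] + B[1][0] = 5 + 1 = 6) = 2 (attained at k = 0)
  C[0][1] = min over k of (A[0][0] + B[0][1] = -5 + 6 = 1, A[0][1] + B[1][1] = 5 + -5 = 0) = 0 (attained at k = 1)
  C[1][0] = min over k of (A[1][0] + B[0][0] = 7 + 7 = 14, A[1][1] + B[1][0] = 1 + 1 = 2) = 2 (attained at k = 1)
  C[1][1] = min over k of (A[1][0] + B[0][1] = 7 + 6 = 13, A[1][1] + B[1][1] = 1 + -5 = -4) = -4 (attained at k = 1)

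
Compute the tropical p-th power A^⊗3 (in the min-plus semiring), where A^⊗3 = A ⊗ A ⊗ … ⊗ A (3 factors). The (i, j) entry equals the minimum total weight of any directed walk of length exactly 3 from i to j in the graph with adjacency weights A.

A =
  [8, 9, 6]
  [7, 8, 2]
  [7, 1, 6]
A^⊗3 =
  [14, 12, 9]
  [10, 9, 5]
  [10, 4, 9]

Each entry (A^⊗3)_ij equals the minimum over all length-3 walks i = v_0 → v_1 → … → v_3 = j of Σ_t A[v_t][v_{t+1}]. For example, for (i, j) = (0, 2) we minimise over 9 possible intermediate vertex sequences; the minimum is 9, attained along the walk 0 → 2 → 1 → 2.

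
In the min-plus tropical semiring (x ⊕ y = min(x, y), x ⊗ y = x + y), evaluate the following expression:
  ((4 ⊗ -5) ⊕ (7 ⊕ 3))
((4 ⊗ -5) ⊕ (7 ⊕ 3)) = -1

Expand innermost to outermost. Recall ⊕ takes the minimum of its arguments and ⊗ takes their sum. Working out the expression ((4 ⊗ -5) ⊕ (7 ⊕ 3)) gives -1.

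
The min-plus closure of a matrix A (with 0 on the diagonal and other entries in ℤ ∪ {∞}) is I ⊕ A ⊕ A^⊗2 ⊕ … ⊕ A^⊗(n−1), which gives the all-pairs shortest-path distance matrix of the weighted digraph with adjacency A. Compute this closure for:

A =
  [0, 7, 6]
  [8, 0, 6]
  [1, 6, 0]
Closure =
  [0, 7, 6]
  [7, 0, 6]
  [1, 6, 0]

This is the Floyd-Warshall all-pairs shortest-path computation. For each intermediate vertex k = 0, 1, …, 2, update dist[i][j] ← min(dist[i][j], dist[i][k] + dist[k][j]). The final matrix gives, for each (i, j), the minimum total weight of any directed path from i to j (possibly empty when i = j).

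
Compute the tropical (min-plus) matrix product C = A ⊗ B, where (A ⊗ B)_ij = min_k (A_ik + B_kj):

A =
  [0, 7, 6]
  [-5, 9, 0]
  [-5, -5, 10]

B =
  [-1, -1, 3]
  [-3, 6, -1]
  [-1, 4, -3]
A ⊗ B =
  [-1, -1, 3]
  [-6, -6, -3]
  [-8, -6, -6]

Apply the min-plus product entry-by-entry:
  C[0][0] = min over k of (A[0][0] + B[0][0] = 0 + -1 = -1, A[0][1] + B[1][0] = 7 + -3 = 4, A[0][2] + B[2][0] = 6 + -1 = 5) = -1 (attained at k = 0)
  C[0][1] = min over k of (A[0][0] + B[0][1] = 0 + -1 = -1, A[0][1] + B[1][1] = 7 + 6 = 13, A[0][2] + B[2][1] = 6 + 4 = 10) = -1 (attained at k = 0)
  C[0][2] = min over k of (A[0][0] + B[0][2] = 0 + 3 = 3, A[0][1] + B[1][2] = 7 + -1 = 6, A[0][2] + B[2][2] = 6 + -3 = 3) = 3 (attained at k = 0)
  C[1][0] = min over k of (A[1][0] + B[0][0] = -5 + -1 = -6, A[1][1] + B[1][0] = 9 + -3 = 6, A[1][2] + B[2][0] = 0 + -1 = -1) = -6 (attained at k = 0)
  C[1][1] = min over k of (A[1][0] + B[0][1] = -5 + -1 = -6, A[1][1] + B[1][1] = 9 + 6 = 15, A[1][2] + B[2][1] = 0 + 4 = 4) = -6 (attained at k = 0)
  C[1][2] = min over k of (A[1][0] + B[0][2] = -5 + 3 = -2, A[1][1] + B[1][2] = 9 + -1 = 8, A[1][2] + B[2][2] = 0 + -3 = -3) = -3 (attained at k = 2)
  C[2][0] = min over k of (A[2][0] + B[0][0] = -5 + -1 = -6, A[2][1] + B[1][0] = -5 + -3 = -8, A[2][2] + B[2][0] = 10 + -1 = 9) = -8 (attained at k = 1)
  C[2][1] = min over k of (A[2][0] + B[0][1] = -5 + -1 = -6, A[2][1] + B[1][1] = -5 + 6 = 1, A[2][2] + B[2][1] = 10 + 4 = 14) = -6 (attained at k = 0)
  C[2][2] = min over k of (A[2][0] + B[0][2] = -5 + 3 = -2, A[2][1] + B[1][2] = -5 + -1 = -6, A[2][2] + B[2][2] = 10 + -3 = 7) = -6 (attained at k = 1)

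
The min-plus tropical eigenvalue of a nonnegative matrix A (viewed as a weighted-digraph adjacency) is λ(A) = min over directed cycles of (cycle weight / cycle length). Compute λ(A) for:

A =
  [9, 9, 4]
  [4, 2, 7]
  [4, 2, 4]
λ(A) = 2

Enumerate directed cycles and compute their means (weight / length). Sample:
  cycle 0 → 0: weight = 9, length = 1, mean = 9/1 ≈ 9.000
  cycle 1 → 1: weight = 2, length = 1, mean = 2/1 ≈ 2.000
  cycle 2 → 2: weight = 4, length = 1, mean = 4/1 ≈ 4.000
  cycle 0 → 1 → 0: weight = 13, length = 2, mean = 13/2 ≈ 6.500
  cycle 0 → 2 → 0: weight = 8, length = 2, mean = 8/2 ≈ 4.000
  cycle 1 → 0 → 1: weight = 13, length = 2, mean = 13/2 ≈ 6.500
Minimum mean = 2.000, attained e.g. along the cycle 1 → 1 with weight 2 and length 1. So λ(A) = 2/1 = 2.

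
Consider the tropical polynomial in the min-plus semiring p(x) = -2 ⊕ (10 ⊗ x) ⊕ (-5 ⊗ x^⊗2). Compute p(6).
p(6) = -2

A tropical monomial a ⊗ x^⊗i evaluates to a + i · x. Evaluating each term at x = 6:
  Term 0 contributes -2 + 0 · 6 = -2
  Term 1 contributes 10 + 1 · 6 = 16
  Term 2 contributes -5 + 2 · 6 = 7
p(6) = ⊕ of these = min[-2, 16, 7] = -2.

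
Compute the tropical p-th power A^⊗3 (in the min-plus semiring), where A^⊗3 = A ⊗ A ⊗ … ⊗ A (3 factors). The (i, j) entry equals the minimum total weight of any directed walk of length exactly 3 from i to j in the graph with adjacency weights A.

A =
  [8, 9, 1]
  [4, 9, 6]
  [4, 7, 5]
A^⊗3 =
  [10, 13, 6]
  [9, 12, 10]
  [9, 12, 10]

Each entry (A^⊗3)_ij equals the minimum over all length-3 walks i = v_0 → v_1 → … → v_3 = j of Σ_t A[v_t][v_{t+1}]. For example, for (i, j) = (0, 2) we minimise over 9 possible intermediate vertex sequences; the minimum is 6, attained along the walk 0 → 2 → 0 → 2.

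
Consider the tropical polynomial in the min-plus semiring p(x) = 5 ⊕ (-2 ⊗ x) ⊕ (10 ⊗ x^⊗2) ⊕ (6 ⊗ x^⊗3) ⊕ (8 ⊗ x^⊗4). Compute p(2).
p(2) = 0

A tropical monomial a ⊗ x^⊗i evaluates to a + i · x. Evaluating each term at x = 2:
  Term 0 contributes 5 + 0 · 2 = 5
  Term 1 contributes -2 + 1 · 2 = 0
  Term 2 contributes 10 + 2 · 2 = 14
  Term 3 contributes 6 + 3 · 2 = 12
  Term 4 contributes 8 + 4 · 2 = 16
p(2) = ⊕ of these = min[5, 0, 14, 12, 16] = 0.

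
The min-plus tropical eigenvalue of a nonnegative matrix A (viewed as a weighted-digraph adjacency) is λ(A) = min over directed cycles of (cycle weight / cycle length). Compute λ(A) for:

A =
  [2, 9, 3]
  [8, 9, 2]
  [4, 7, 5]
λ(A) = 2

Enumerate directed cycles and compute their means (weight / length). Sample:
  cycle 0 → 0: weight = 2, length = 1, mean = 2/1 ≈ 2.000
  cycle 1 → 1: weight = 9, length = 1, mean = 9/1 ≈ 9.000
  cycle 2 → 2: weight = 5, length = 1, mean = 5/1 ≈ 5.000
  cycle 0 → 1 → 0: weight = 17, length = 2, mean = 17/2 ≈ 8.500
  cycle 0 → 2 → 0: weight = 7, length = 2, mean = 7/2 ≈ 3.500
  cycle 1 → 0 → 1: weight = 17, length = 2, mean = 17/2 ≈ 8.500
Minimum mean = 2.000, attained e.g. along the cycle 0 → 0 with weight 2 and length 1. So λ(A) = 2/1 = 2.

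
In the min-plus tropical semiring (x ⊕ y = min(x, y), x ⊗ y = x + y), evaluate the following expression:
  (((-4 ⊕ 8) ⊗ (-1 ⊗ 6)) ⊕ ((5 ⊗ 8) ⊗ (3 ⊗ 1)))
(((-4 ⊕ 8) ⊗ (-1 ⊗ 6)) ⊕ ((5 ⊗ 8) ⊗ (3 ⊗ 1))) = 1

Expand innermost to outermost. Recall ⊕ takes the minimum of its arguments and ⊗ takes their sum. Working out the expression (((-4 ⊕ 8) ⊗ (-1 ⊗ 6)) ⊕ ((5 ⊗ 8) ⊗ (3 ⊗ 1))) gives 1.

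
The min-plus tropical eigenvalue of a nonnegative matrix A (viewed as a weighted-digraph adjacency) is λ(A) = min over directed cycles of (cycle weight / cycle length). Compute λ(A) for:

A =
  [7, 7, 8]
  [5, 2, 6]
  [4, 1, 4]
λ(A) = 2

Enumerate directed cycles and compute their means (weight / length). Sample:
  cycle 0 → 0: weight = 7, length = 1, mean = 7/1 ≈ 7.000
  cycle 1 → 1: weight = 2, length = 1, mean = 2/1 ≈ 2.000
  cycle 2 → 2: weight = 4, length = 1, mean = 4/1 ≈ 4.000
  cycle 0 → 1 → 0: weight = 12, length = 2, mean = 12/2 ≈ 6.000
  cycle 0 → 2 → 0: weight = 12, length = 2, mean = 12/2 ≈ 6.000
  cycle 1 → 0 → 1: weight = 12, length = 2, mean = 12/2 ≈ 6.000
Minimum mean = 2.000, attained e.g. along the cycle 1 → 1 with weight 2 and length 1. So λ(A) = 2/1 = 2.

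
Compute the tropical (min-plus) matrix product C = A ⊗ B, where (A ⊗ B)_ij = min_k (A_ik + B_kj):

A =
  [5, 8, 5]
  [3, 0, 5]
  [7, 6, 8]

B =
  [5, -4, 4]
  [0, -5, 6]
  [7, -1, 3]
A ⊗ B =
  [8, 1, 8]
  [0, -5, 6]
  [6, 1, 11]

Apply the min-plus product entry-by-entry:
  C[0][0] = min over k of (A[0][0] + B[0][0] = 5 + 5 = 10, A[0][1] + B[1][0] = 8 + 0 = 8, A[0][2] + B[2][0] = 5 + 7 = 12) = 8 (attained at k = 1)
  C[0][1] = min over k of (A[0][0] + B[0][1] = 5 + -4 = 1, A[0][1] + B[1][1] = 8 + -5 = 3, A[0][2] + B[2][1] = 5 + -1 = 4) = 1 (attained at k = 0)
  C[0][2] = min over k of (A[0][0] + B[0][2] = 5 + 4 = 9, A[0][1] + B[1][2] = 8 + 6 = 14, A[0][2] + B[2][2] = 5 + 3 = 8) = 8 (attained at k = 2)
  C[1][0] = min over k of (A[1][0] + B[0][0] = 3 + 5 = 8, A[1][1] + B[1][0] = 0 + 0 = 0, A[1][2] + B[2][0] = 5 + 7 = 12) = 0 (attained at k = 1)
  C[1][1] = min over k of (A[1][0] + B[0][1] = 3 + -4 = -1, A[1][1] + B[1][1] = 0 + -5 = -5, A[1][2] + B[2][1] = 5 + -1 = 4) = -5 (attained at k = 1)
  C[1][2] = min over k of (A[1][0] + B[0][2] = 3 + 4 = 7, A[1][1] + B[1][2] = 0 + 6 = 6, A[1][2] + B[2][2] = 5 + 3 = 8) = 6 (attained at k = 1)
  C[2][0] = min over k of (A[2][0] + B[0][0] = 7 + 5 = 12, A[2][1] + B[1][0] = 6 + 0 = 6, A[2][2] + B[2][0] = 8 + 7 = 15) = 6 (attained at k = 1)
  C[2][1] = min over k of (A[2][0] + B[0][1] = 7 + -4 = 3, A[2][1] + B[1][1] = 6 + -5 = 1, A[2][2] + B[2][1] = 8 + -1 = 7) = 1 (attained at k = 1)
  C[2][2] = min over k of (A[2][0] + B[0][2] = 7 + 4 = 11, A[2][1] + B[1][2] = 6 + 6 = 12, A[2][2] + B[2][2] = 8 + 3 = 11) = 11 (attained at k = 0)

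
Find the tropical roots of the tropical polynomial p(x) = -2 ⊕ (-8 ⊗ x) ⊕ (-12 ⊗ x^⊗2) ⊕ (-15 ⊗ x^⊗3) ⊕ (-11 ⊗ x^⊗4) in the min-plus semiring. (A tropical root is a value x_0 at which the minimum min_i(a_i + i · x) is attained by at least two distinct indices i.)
Roots: {-4, 3, 4, 6}

Each tropical root is a break point of the lower envelope of the lines y = a_i + i · x (there are 5 lines, with slopes 0, 1, ..., 4). Only the lines that attain the minimum somewhere contribute to roots; other lines are dominated. Here the surviving (envelope) indices are i = 4, i = 3, i = 2, i = 1, i = 0.
Intersections between consecutive envelope lines give the roots: for adjacent envelope indices i < j the intersection is x = (a_i − a_j) / (j − i). Reading off the sorted break points: {-4, 3, 4, 6}.
Verification: at each break x_0, at least two indices attain the minimum of min_i(a_i + i · x_0).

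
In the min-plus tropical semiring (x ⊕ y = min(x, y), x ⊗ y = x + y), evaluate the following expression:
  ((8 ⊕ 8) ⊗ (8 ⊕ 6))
((8 ⊕ 8) ⊗ (8 ⊕ 6)) = 14

Expand innermost to outermost. Recall ⊕ takes the minimum of its arguments and ⊗ takes their sum. Working out the expression ((8 ⊕ 8) ⊗ (8 ⊕ 6)) gives 14.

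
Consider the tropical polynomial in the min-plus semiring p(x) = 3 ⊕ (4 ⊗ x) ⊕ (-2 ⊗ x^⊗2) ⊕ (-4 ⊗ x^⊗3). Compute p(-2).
p(-2) = -10

A tropical monomial a ⊗ x^⊗i evaluates to a + i · x. Evaluating each term at x = -2:
  Term 0 contributes 3 + 0 · -2 = 3
  Term 1 contributes 4 + 1 · -2 = 2
  Term 2 contributes -2 + 2 · -2 = -6
  Term 3 contributes -4 + 3 · -2 = -10
p(-2) = ⊕ of these = min[3, 2, -6, -10] = -10.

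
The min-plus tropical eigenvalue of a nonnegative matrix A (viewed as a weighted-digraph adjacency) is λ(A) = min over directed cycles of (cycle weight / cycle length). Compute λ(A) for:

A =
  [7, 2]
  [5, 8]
λ(A) = 7/2

Enumerate directed cycles and compute their means (weight / length). Sample:
  cycle 0 → 0: weight = 7, length = 1, mean = 7/1 ≈ 7.000
  cycle 1 → 1: weight = 8, length = 1, mean = 8/1 ≈ 8.000
  cycle 0 → 1 → 0: weight = 7, length = 2, mean = 7/2 ≈ 3.500
  cycle 1 → 0 → 1: weight = 7, length = 2, mean = 7/2 ≈ 3.500
Minimum mean = 3.500, attained e.g. along the cycle 0 → 1 → 0 with weight 7 and length 2. So λ(A) = 7/2 = 7/2.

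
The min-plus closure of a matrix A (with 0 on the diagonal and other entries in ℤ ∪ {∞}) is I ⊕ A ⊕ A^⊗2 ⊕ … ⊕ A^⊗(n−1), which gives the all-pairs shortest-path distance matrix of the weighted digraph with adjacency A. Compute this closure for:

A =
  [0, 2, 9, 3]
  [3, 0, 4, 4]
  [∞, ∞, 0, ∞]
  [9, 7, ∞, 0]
Closure =
  [0, 2, 6, 3]
  [3, 0, 4, 4]
  [∞, ∞, 0, ∞]
  [9, 7, 11, 0]

This is the Floyd-Warshall all-pairs shortest-path computation. For each intermediate vertex k = 0, 1, …, 3, update dist[i][j] ← min(dist[i][j], dist[i][k] + dist[k][j]). The final matrix gives, for each (i, j), the minimum total weight of any directed path from i to j (possibly empty when i = j).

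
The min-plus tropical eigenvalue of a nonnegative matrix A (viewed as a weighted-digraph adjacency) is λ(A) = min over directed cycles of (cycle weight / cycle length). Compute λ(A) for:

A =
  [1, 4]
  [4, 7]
λ(A) = 1

Enumerate directed cycles and compute their means (weight / length). Sample:
  cycle 0 → 0: weight = 1, length = 1, mean = 1/1 ≈ 1.000
  cycle 1 → 1: weight = 7, length = 1, mean = 7/1 ≈ 7.000
  cycle 0 → 1 → 0: weight = 8, length = 2, mean = 8/2 ≈ 4.000
  cycle 1 → 0 → 1: weight = 8, length = 2, mean = 8/2 ≈ 4.000
Minimum mean = 1.000, attained e.g. along the cycle 0 → 0 with weight 1 and length 1. So λ(A) = 1/1 = 1.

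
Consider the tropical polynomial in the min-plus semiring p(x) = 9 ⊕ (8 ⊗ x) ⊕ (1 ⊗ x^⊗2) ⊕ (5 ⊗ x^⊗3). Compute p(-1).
p(-1) = -1

A tropical monomial a ⊗ x^⊗i evaluates to a + i · x. Evaluating each term at x = -1:
  Term 0 contributes 9 + 0 · -1 = 9
  Term 1 contributes 8 + 1 · -1 = 7
  Term 2 contributes 1 + 2 · -1 = -1
  Term 3 contributes 5 + 3 · -1 = 2
p(-1) = ⊕ of these = min[9, 7, -1, 2] = -1.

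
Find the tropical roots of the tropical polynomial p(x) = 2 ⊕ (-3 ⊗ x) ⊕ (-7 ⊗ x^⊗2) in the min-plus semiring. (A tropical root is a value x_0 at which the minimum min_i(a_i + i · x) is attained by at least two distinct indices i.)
Roots: {4, 5}

Each tropical root is a break point of the lower envelope of the lines y = a_i + i · x (there are 3 lines, with slopes 0, 1, ..., 2). Only the lines that attain the minimum somewhere contribute to roots; other lines are dominated. Here the surviving (envelope) indices are i = 2, i = 1, i = 0.
Intersections between consecutive envelope lines give the roots: for adjacent envelope indices i < j the intersection is x = (a_i − a_j) / (j − i). Reading off the sorted break points: {4, 5}.
Verification: at each break x_0, at least two indices attain the minimum of min_i(a_i + i · x_0).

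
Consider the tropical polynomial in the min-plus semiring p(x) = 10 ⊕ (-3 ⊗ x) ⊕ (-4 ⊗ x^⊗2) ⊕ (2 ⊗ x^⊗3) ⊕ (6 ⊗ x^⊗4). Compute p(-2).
p(-2) = -8

A tropical monomial a ⊗ x^⊗i evaluates to a + i · x. Evaluating each term at x = -2:
  Term 0 contributes 10 + 0 · -2 = 10
  Term 1 contributes -3 + 1 · -2 = -5
  Term 2 contributes -4 + 2 · -2 = -8
  Term 3 contributes 2 + 3 · -2 = -4
  Term 4 contributes 6 + 4 · -2 = -2
p(-2) = ⊕ of these = min[10, -5, -8, -4, -2] = -8.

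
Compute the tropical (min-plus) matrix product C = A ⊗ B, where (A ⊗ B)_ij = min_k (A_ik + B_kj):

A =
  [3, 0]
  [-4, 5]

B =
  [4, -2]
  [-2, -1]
A ⊗ B =
  [-2, -1]
  [0, -6]

Apply the min-plus product entry-by-entry:
  C[0][0] = min over k of (A[0][0] + B[0][0] = 3 + 4 = 7, A[0][1] + B[1][0] = 0 + -2 = -2) = -2 (attained at k = 1)
  C[0][1] = min over k of (A[0][0] + B[0][1] = 3 + -2 = 1, A[0][1] + B[1][1] = 0 + -1 = -1) = -1 (attained at k = 1)
  C[1][0] = min over k of (A[1][0] + B[0][0] = -4 + 4 = 0, A[1][1] + B[1][0] = 5 + -2 = 3) = 0 (attained at k = 0)
  C[1][1] = min over k of (A[1][0] + B[0][1] = -4 + -2 = -6, A[1][1] + B[1][1] = 5 + -1 = 4) = -6 (attained at k = 0)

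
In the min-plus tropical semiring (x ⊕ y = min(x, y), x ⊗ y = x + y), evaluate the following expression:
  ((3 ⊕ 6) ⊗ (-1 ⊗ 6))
((3 ⊕ 6) ⊗ (-1 ⊗ 6)) = 8

Expand innermost to outermost. Recall ⊕ takes the minimum of its arguments and ⊗ takes their sum. Working out the expression ((3 ⊕ 6) ⊗ (-1 ⊗ 6)) gives 8.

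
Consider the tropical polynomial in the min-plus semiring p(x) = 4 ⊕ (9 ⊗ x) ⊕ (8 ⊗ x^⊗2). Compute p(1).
p(1) = 4

A tropical monomial a ⊗ x^⊗i evaluates to a + i · x. Evaluating each term at x = 1:
  Term 0 contributes 4 + 0 · 1 = 4
  Term 1 contributes 9 + 1 · 1 = 10
  Term 2 contributes 8 + 2 · 1 = 10
p(1) = ⊕ of these = min[4, 10, 10] = 4.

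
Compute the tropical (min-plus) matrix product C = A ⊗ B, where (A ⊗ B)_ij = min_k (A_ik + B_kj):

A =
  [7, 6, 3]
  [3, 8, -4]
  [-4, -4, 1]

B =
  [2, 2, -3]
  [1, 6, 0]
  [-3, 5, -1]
A ⊗ B =
  [0, 8, 2]
  [-7, 1, -5]
  [-3, -2, -7]

Apply the min-plus product entry-by-entry:
  C[0][0] = min over k of (A[0][0] + B[0][0] = 7 + 2 = 9, A[0][1] + B[1][0] = 6 + 1 = 7, A[0][2] + B[2][0] = 3 + -3 = 0) = 0 (attained at k = 2)
  C[0][1] = min over k of (A[0][0] + B[0][1] = 7 + 2 = 9, A[0][1] + B[1][1] = 6 + 6 = 12, A[0][2] + B[2][1] = 3 + 5 = 8) = 8 (attained at k = 2)
  C[0][2] = min over k of (A[0][0] + B[0][2] = 7 + -3 = 4, A[0][1] + B[1][2] = 6 + 0 = 6, A[0][2] + B[2][2] = 3 + -1 = 2) = 2 (attained at k = 2)
  C[1][0] = min over k of (A[1][0] + B[0][0] = 3 + 2 = 5, A[1][1] + B[1][0] = 8 + 1 = 9, A[1][2] + B[2][0] = -4 + -3 = -7) = -7 (attained at k = 2)
  C[1][1] = min over k of (A[1][0] + B[0][1] = 3 + 2 = 5, A[1][1] + B[1][1] = 8 + 6 = 14, A[1][2] + B[2][1] = -4 + 5 = 1) = 1 (attained at k = 2)
  C[1][2] = min over k of (A[1][0] + B[0][2] = 3 + -3 = 0, A[1][1] + B[1][2] = 8 + 0 = 8, A[1][2] + B[2][2] = -4 + -1 = -5) = -5 (attained at k = 2)
  C[2][0] = min over k of (A[2][0] + B[0][0] = -4 + 2 = -2, A[2][1] + B[1][0] = -4 + 1 = -3, A[2][2] + B[2][0] = 1 + -3 = -2) = -3 (attained at k = 1)
  C[2][1] = min over k of (A[2][0] + B[0][1] = -4 + 2 = -2, A[2][1] + B[1][1] = -4 + 6 = 2, A[2][2] + B[2][1] = 1 + 5 = 6) = -2 (attained at k = 0)
  C[2][2] = min over k of (A[2][0] + B[0][2] = -4 + -3 = -7, A[2][1] + B[1][2] = -4 + 0 = -4, A[2][2] + B[2][2] = 1 + -1 = 0) = -7 (attained at k = 0)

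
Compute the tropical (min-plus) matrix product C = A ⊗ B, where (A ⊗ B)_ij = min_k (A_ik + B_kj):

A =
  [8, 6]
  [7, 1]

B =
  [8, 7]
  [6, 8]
A ⊗ B =
  [12, 14]
  [7, 9]

Apply the min-plus product entry-by-entry:
  C[0][0] = min over k of (A[0][0] + B[0][0] = 8 + 8 = 16, A[0][1] + B[1][0] = 6 + 6 = 12) = 12 (attained at k = 1)
  C[0][1] = min over k of (A[0][0] + B[0][1] = 8 + 7 = 15, A[0][1] + B[1][1] = 6 + 8 = 14) = 14 (attained at k = 1)
  C[1][0] = min over k of (A[1][0] + B[0][0] = 7 + 8 = 15, A[1][1] + B[1][0] = 1 + 6 = 7) = 7 (attained at k = 1)
  C[1][1] = min over k of (A[1][0] + B[0][1] = 7 + 7 = 14, A[1][1] + B[1][1] = 1 + 8 = 9) = 9 (attained at k = 1)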